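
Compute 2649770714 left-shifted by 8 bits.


0b10011101111100000100101011011010 << 8 = 0b1001110111110000010010101101101000000000 = 678341302784

678341302784


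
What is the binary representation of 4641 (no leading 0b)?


4641 = 1001000100001 in binary

1001000100001


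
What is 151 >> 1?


0b10010111 >> 1 = 0b1001011 = 75

75


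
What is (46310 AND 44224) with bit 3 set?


Step 1: 46310 & 44224 = 42176
Step 2: 42176 | (1 << 3) = 42176 | 8 = 42184

42184


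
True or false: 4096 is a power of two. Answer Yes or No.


0b1000000000000. Only one bit set => Yes

Yes


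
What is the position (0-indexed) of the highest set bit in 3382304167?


0b11001001100110011101110110100111. Highest set bit at position 31

31


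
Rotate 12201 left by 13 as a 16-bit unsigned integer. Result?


Rotate 0b10111110101001 left by 13 (16-bit) = 0b10010111110101 = 9717

9717


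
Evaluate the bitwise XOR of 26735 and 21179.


0b110100001101111 ^ 0b101001010111011 = 0b11101011010100 = 15060

15060


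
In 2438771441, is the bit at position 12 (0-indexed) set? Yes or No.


0b10010001010111001011001011110001, bit 12 = 1. Yes

Yes


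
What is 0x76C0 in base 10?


76C0 hex = 30400 decimal

30400


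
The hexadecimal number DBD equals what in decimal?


DBD hex = 3517 decimal

3517


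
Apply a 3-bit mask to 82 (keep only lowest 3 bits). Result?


82 & 7 = 2

2


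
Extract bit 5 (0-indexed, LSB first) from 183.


0b10110111, position 5 = 1

1


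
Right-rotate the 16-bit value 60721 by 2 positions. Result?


Rotate 0b1110110100110001 right by 2 (16-bit) = 0b111101101001100 = 31564

31564


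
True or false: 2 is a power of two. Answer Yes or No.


0b10. Only one bit set => Yes

Yes


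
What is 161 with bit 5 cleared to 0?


161 & ~(1 << 5) = 129

129


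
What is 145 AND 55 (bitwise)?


0b10010001 & 0b110111 = 0b10001 = 17

17


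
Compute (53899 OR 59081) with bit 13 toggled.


Step 1: 53899 | 59081 = 63179
Step 2: 63179 ^ (1 << 13) = 63179 ^ 8192 = 54987

54987


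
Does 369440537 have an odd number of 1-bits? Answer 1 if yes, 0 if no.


0b10110000001010011011100011001 has 13 ones => parity 1

1


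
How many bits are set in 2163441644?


0b10000000111100110111111111101100 has 19 set bits

19


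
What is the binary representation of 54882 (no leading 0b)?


54882 = 1101011001100010 in binary

1101011001100010


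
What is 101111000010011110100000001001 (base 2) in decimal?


101111000010011110100000001001 in decimal = 789178377

789178377


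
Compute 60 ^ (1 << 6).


60 ^ (1 << 6) = 60 ^ 64 = 124

124


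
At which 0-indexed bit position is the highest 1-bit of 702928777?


0b101001111001011101011110001001. Highest set bit at position 29

29


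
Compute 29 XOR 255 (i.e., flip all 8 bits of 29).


29 ^ 255 = 226

226


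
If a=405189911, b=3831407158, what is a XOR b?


405189911 ^ 3831407158 = 4235728673

4235728673


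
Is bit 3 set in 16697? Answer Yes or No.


0b100000100111001, bit 3 = 1. Yes

Yes


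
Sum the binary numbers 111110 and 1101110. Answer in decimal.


111110 + 1101110 = 10101100 = 172

172


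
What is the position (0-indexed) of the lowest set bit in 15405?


0b11110000101101. Lowest set bit at position 0

0


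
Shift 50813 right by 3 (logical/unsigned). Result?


0b1100011001111101 >> 3 = 0b1100011001111 = 6351

6351


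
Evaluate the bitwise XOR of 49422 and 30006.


0b1100000100001110 ^ 0b111010100110110 = 0b1011010000111000 = 46136

46136


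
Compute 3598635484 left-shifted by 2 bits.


0b11010110011111101101000111011100 << 2 = 0b1101011001111110110100011101110000 = 14394541936

14394541936


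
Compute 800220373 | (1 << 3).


800220373 | (1 << 3) = 800220373 | 8 = 800220381

800220381


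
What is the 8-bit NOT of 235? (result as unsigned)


~0b11101011 = 0b10100 = 20 (8-bit unsigned)

20


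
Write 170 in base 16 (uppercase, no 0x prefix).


170 = AA hex

AA


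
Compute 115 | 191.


0b1110011 | 0b10111111 = 0b11111111 = 255

255


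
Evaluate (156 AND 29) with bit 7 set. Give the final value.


Step 1: 156 & 29 = 28
Step 2: 28 | (1 << 7) = 28 | 128 = 156

156


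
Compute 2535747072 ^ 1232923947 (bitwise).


0b10010111001001000110111000000000 ^ 0b1001001011111001110110100101011 = 0b11011110010110001000001100101011 = 3730342699

3730342699


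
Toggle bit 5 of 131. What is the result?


131 ^ (1 << 5) = 131 ^ 32 = 163

163


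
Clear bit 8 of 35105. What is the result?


35105 & ~(1 << 8) = 34849

34849


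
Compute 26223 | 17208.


0b110011001101111 | 0b100001100111000 = 0b110011101111111 = 26495

26495


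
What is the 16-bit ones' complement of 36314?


36314 ^ 65535 = 29221

29221


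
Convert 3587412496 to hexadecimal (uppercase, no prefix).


3587412496 = D5D39210 hex

D5D39210


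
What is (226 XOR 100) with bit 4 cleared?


Step 1: 226 ^ 100 = 134
Step 2: 134 & ~(1 << 4) = 134

134


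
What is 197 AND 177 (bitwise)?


0b11000101 & 0b10110001 = 0b10000001 = 129

129


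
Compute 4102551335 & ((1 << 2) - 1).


4102551335 & 3 = 3

3


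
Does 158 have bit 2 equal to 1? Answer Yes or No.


0b10011110, bit 2 = 1. Yes

Yes


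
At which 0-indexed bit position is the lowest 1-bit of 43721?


0b1010101011001001. Lowest set bit at position 0

0


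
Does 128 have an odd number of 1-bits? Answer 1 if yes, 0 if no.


0b10000000 has 1 ones => parity 1

1


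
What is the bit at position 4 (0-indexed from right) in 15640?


0b11110100011000, position 4 = 1

1


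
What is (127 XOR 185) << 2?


Step 1: 127 ^ 185 = 198
Step 2: 198 << 2 = 792

792


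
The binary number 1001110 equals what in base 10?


1001110 in decimal = 78

78


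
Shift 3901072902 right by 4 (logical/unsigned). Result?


0b11101000100001011010011000000110 >> 4 = 0b1110100010000101101001100000 = 243817056

243817056


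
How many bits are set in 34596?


0b1000011100100100 has 6 set bits

6


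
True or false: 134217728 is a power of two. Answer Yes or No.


0b1000000000000000000000000000. Only one bit set => Yes

Yes


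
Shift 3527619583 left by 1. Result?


0b11010010010000110011001111111111 << 1 = 0b110100100100001100110011111111110 = 7055239166

7055239166


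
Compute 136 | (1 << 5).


136 | (1 << 5) = 136 | 32 = 168

168


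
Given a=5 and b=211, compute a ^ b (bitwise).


5 ^ 211 = 214

214


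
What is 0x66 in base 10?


66 hex = 102 decimal

102


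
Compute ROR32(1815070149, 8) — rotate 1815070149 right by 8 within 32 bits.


Rotate 0b1101100001011111100010111000101 right by 8 (32-bit) = 0b11000101011011000010111111000101 = 3312201669

3312201669


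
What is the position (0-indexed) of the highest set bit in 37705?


0b1001001101001001. Highest set bit at position 15

15


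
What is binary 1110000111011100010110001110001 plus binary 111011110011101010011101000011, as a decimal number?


1110000111011100010110001110001 + 111011110011101010011101000011 = 10101100101111001101001110110100 = 2898056116

2898056116


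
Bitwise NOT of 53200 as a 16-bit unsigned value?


~0b1100111111010000 = 0b11000000101111 = 12335 (16-bit unsigned)

12335


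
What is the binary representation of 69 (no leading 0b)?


69 = 1000101 in binary

1000101


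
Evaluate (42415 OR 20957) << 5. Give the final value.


Step 1: 42415 | 20957 = 62975
Step 2: 62975 << 5 = 2015200

2015200


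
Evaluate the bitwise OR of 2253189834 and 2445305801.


0b10000110010011001111001011001010 | 0b10010001110000000110011111001001 = 0b10010111110011001111011111001011 = 2546792395

2546792395


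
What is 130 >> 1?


0b10000010 >> 1 = 0b1000001 = 65

65


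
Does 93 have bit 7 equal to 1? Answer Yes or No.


0b1011101, bit 7 = 0. No

No


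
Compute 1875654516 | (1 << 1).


1875654516 | (1 << 1) = 1875654516 | 2 = 1875654518

1875654518


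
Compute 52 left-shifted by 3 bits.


0b110100 << 3 = 0b110100000 = 416

416


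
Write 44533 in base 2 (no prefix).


44533 = 1010110111110101 in binary

1010110111110101


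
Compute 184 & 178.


0b10111000 & 0b10110010 = 0b10110000 = 176

176


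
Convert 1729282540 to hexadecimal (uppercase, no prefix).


1729282540 = 6712C1EC hex

6712C1EC


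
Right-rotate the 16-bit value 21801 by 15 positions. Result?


Rotate 0b101010100101001 right by 15 (16-bit) = 0b1010101001010010 = 43602

43602


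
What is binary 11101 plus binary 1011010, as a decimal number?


11101 + 1011010 = 1110111 = 119

119


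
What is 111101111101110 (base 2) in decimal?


111101111101110 in decimal = 31726

31726


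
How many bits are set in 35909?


0b1000110001000101 has 6 set bits

6


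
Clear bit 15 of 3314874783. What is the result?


3314874783 & ~(1 << 15) = 3314842015

3314842015


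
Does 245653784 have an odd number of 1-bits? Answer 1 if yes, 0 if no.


0b1110101001000110000100011000 has 11 ones => parity 1

1


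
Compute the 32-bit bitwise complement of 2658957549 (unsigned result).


~0b10011110011111000111100011101101 = 0b1100001100000111000011100010010 = 1636009746 (32-bit unsigned)

1636009746


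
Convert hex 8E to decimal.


8E hex = 142 decimal

142


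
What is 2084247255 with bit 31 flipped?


2084247255 ^ (1 << 31) = 2084247255 ^ 2147483648 = 4231730903

4231730903


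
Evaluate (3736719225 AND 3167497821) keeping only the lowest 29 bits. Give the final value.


Step 1: 3736719225 & 3167497821 = 2626162265
Step 2: 2626162265 & 536870911 = 478678617

478678617


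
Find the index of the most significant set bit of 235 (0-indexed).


0b11101011. Highest set bit at position 7

7


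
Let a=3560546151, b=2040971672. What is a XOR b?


3560546151 ^ 2040971672 = 2912902911

2912902911


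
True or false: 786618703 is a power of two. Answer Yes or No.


0b101110111000101101100101001111. Multiple bits set => No

No


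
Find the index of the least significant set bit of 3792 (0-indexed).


0b111011010000. Lowest set bit at position 4

4


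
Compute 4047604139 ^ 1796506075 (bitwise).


0b11110001010000011000100110101011 ^ 0b1101011000101001000000111011011 = 0b10011010010101010000100001110000 = 2589263984

2589263984


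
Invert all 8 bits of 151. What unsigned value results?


151 ^ 255 = 104

104


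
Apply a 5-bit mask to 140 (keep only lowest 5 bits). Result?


140 & 31 = 12

12


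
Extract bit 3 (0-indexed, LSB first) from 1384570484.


0b1010010100001101101111001110100, position 3 = 0

0


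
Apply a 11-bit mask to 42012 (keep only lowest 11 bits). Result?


42012 & 2047 = 1052

1052


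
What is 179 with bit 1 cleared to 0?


179 & ~(1 << 1) = 177

177


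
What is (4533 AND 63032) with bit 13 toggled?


Step 1: 4533 & 63032 = 4144
Step 2: 4144 ^ (1 << 13) = 4144 ^ 8192 = 12336

12336


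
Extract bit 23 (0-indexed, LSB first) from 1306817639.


0b1001101111001000111010001100111, position 23 = 1

1


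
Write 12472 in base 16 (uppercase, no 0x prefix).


12472 = 30B8 hex

30B8


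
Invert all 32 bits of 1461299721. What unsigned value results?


1461299721 ^ 4294967295 = 2833667574

2833667574


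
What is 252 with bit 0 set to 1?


252 | (1 << 0) = 252 | 1 = 253

253


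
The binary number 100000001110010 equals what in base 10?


100000001110010 in decimal = 16498

16498


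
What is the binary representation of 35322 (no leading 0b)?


35322 = 1000100111111010 in binary

1000100111111010


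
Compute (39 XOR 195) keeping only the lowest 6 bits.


Step 1: 39 ^ 195 = 228
Step 2: 228 & 63 = 36

36


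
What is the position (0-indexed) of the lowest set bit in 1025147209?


0b111101000110101000000101001001. Lowest set bit at position 0

0


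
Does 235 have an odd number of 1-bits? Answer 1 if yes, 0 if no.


0b11101011 has 6 ones => parity 0

0


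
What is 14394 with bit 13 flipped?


14394 ^ (1 << 13) = 14394 ^ 8192 = 6202

6202


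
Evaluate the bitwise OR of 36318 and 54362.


0b1000110111011110 | 0b1101010001011010 = 0b1101110111011110 = 56798

56798


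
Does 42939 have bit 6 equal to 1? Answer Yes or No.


0b1010011110111011, bit 6 = 0. No

No


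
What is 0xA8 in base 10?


A8 hex = 168 decimal

168


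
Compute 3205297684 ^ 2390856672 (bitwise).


0b10111111000011001111011000010100 ^ 0b10001110100000011001001111100000 = 0b110001100011010110010111110100 = 831350260

831350260


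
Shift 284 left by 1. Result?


0b100011100 << 1 = 0b1000111000 = 568

568


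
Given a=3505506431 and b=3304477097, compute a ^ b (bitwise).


3505506431 ^ 3304477097 = 336042454

336042454


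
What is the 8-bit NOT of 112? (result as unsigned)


~0b1110000 = 0b10001111 = 143 (8-bit unsigned)

143


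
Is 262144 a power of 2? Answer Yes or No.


0b1000000000000000000. Only one bit set => Yes

Yes


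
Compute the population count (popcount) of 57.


0b111001 has 4 set bits

4


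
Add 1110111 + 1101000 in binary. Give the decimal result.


1110111 + 1101000 = 11011111 = 223

223


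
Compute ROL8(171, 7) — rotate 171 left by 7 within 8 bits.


Rotate 0b10101011 left by 7 (8-bit) = 0b11010101 = 213

213


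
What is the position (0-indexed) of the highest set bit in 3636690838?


0b11011000110000110111111110010110. Highest set bit at position 31

31


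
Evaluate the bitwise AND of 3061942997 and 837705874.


0b10110110100000011000101011010101 & 0b110001111011100110000010010010 = 0b110000100000000000000010010000 = 813695120

813695120


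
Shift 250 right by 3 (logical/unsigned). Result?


0b11111010 >> 3 = 0b11111 = 31

31


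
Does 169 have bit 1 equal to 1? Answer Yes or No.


0b10101001, bit 1 = 0. No

No


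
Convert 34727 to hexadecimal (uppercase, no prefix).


34727 = 87A7 hex

87A7


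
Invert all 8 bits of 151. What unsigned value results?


151 ^ 255 = 104

104


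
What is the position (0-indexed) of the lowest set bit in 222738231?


0b1101010001101011011100110111. Lowest set bit at position 0

0


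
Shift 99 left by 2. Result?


0b1100011 << 2 = 0b110001100 = 396

396


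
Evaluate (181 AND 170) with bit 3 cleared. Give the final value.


Step 1: 181 & 170 = 160
Step 2: 160 & ~(1 << 3) = 160

160


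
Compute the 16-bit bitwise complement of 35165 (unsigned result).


~0b1000100101011101 = 0b111011010100010 = 30370 (16-bit unsigned)

30370


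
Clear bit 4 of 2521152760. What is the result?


2521152760 & ~(1 << 4) = 2521152744

2521152744


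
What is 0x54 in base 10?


54 hex = 84 decimal

84


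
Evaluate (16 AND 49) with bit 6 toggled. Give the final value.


Step 1: 16 & 49 = 16
Step 2: 16 ^ (1 << 6) = 16 ^ 64 = 80

80


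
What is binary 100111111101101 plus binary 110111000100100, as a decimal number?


100111111101101 + 110111000100100 = 1011111000010001 = 48657

48657


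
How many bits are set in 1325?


0b10100101101 has 6 set bits

6


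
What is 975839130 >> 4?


0b111010001010100001111110011010 >> 4 = 0b11101000101010000111111001 = 60989945

60989945


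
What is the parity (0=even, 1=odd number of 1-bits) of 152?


0b10011000 has 3 ones => parity 1

1


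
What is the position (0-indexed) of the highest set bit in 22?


0b10110. Highest set bit at position 4

4


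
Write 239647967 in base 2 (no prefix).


239647967 = 1110010010001011110011011111 in binary

1110010010001011110011011111


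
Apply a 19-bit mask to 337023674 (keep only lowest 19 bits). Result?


337023674 & 524287 = 430778

430778


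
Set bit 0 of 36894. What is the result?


36894 | (1 << 0) = 36894 | 1 = 36895

36895


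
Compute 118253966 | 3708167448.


0b111000011000110100110001110 | 0b11011101000001100010010100011000 = 0b11011111000011100110110110011110 = 3742264734

3742264734


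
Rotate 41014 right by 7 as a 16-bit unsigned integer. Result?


Rotate 0b1010000000110110 right by 7 (16-bit) = 0b110110101000000 = 27968

27968


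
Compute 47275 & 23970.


0b1011100010101011 & 0b101110110100010 = 0b1100010100010 = 6306

6306


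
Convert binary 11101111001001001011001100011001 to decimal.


11101111001001001011001100011001 in decimal = 4012159769

4012159769


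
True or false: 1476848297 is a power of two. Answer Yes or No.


0b1011000000001101110101010101001. Multiple bits set => No

No


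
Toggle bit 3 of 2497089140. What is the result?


2497089140 ^ (1 << 3) = 2497089140 ^ 8 = 2497089148

2497089148


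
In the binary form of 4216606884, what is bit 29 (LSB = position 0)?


0b11111011010101000101000010100100, position 29 = 1

1


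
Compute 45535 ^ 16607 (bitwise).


0b1011000111011111 ^ 0b100000011011111 = 0b1111000100000000 = 61696

61696


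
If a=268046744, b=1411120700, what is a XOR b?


268046744 ^ 1411120700 = 1541533604

1541533604


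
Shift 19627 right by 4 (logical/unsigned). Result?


0b100110010101011 >> 4 = 0b10011001010 = 1226

1226


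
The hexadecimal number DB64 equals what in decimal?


DB64 hex = 56164 decimal

56164


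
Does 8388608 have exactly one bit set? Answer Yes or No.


0b100000000000000000000000. Only one bit set => Yes

Yes


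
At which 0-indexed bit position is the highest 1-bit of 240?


0b11110000. Highest set bit at position 7

7


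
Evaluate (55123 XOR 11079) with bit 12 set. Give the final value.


Step 1: 55123 ^ 11079 = 64532
Step 2: 64532 | (1 << 12) = 64532 | 4096 = 64532

64532


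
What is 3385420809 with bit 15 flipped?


3385420809 ^ (1 << 15) = 3385420809 ^ 32768 = 3385453577

3385453577


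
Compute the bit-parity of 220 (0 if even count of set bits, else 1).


0b11011100 has 5 ones => parity 1

1


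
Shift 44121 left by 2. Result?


0b1010110001011001 << 2 = 0b101011000101100100 = 176484

176484


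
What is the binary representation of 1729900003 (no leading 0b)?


1729900003 = 1100111000111000010110111100011 in binary

1100111000111000010110111100011


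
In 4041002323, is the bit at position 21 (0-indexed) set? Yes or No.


0b11110000110111001100110101010011, bit 21 = 0. No

No


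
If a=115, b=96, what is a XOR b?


115 ^ 96 = 19

19


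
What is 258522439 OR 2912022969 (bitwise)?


0b1111011010001011110101000111 | 0b10101101100100011111000110111001 = 0b10101111111110011111110111111111 = 2952396287

2952396287


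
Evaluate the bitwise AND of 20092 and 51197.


0b100111001111100 & 0b1100011111111101 = 0b100011001111100 = 18044

18044


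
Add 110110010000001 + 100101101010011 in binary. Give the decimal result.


110110010000001 + 100101101010011 = 1011011111010100 = 47060

47060


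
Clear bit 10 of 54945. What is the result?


54945 & ~(1 << 10) = 53921

53921


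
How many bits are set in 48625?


0b1011110111110001 has 11 set bits

11


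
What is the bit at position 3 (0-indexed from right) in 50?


0b110010, position 3 = 0

0


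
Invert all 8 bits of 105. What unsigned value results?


105 ^ 255 = 150

150


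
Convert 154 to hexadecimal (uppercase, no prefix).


154 = 9A hex

9A


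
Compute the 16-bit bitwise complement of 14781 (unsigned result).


~0b11100110111101 = 0b1100011001000010 = 50754 (16-bit unsigned)

50754


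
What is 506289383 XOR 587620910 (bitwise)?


0b11110001011010101110011100111 ^ 0b100011000001100110001000101110 = 0b111101001010110011111011001001 = 1026244297

1026244297


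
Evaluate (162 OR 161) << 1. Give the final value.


Step 1: 162 | 161 = 163
Step 2: 163 << 1 = 326

326


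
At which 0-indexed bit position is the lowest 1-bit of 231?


0b11100111. Lowest set bit at position 0

0


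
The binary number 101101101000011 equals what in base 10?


101101101000011 in decimal = 23363

23363


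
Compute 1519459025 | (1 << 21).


1519459025 | (1 << 21) = 1519459025 | 2097152 = 1521556177

1521556177


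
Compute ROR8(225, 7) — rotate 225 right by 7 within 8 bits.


Rotate 0b11100001 right by 7 (8-bit) = 0b11000011 = 195

195


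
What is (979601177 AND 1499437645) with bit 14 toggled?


Step 1: 979601177 & 1499437645 = 407077385
Step 2: 407077385 ^ (1 << 14) = 407077385 ^ 16384 = 407093769

407093769


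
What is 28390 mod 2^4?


28390 & 15 = 6

6


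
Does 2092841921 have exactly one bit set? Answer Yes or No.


0b1111100101111100011101111000001. Multiple bits set => No

No


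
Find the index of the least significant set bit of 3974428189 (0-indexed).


0b11101100111001001111011000011101. Lowest set bit at position 0

0


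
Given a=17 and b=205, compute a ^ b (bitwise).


17 ^ 205 = 220

220


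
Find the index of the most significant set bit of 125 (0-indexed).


0b1111101. Highest set bit at position 6

6


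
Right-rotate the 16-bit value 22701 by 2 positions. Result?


Rotate 0b101100010101101 right by 2 (16-bit) = 0b101011000101011 = 22059

22059


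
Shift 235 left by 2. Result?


0b11101011 << 2 = 0b1110101100 = 940

940


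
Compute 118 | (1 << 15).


118 | (1 << 15) = 118 | 32768 = 32886

32886


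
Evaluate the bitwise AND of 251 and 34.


0b11111011 & 0b100010 = 0b100010 = 34

34


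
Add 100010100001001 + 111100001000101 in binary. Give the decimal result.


100010100001001 + 111100001000101 = 1011110101001110 = 48462

48462


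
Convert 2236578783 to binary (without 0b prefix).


2236578783 = 10000101010011110111101111011111 in binary

10000101010011110111101111011111


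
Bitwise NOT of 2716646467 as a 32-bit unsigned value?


~0b10100001111011001011110001000011 = 0b1011110000100110100001110111100 = 1578320828 (32-bit unsigned)

1578320828


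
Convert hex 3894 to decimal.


3894 hex = 14484 decimal

14484


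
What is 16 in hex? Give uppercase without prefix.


16 = 10 hex

10


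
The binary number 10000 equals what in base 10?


10000 in decimal = 16

16


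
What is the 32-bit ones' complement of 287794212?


287794212 ^ 4294967295 = 4007173083

4007173083


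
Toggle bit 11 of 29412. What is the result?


29412 ^ (1 << 11) = 29412 ^ 2048 = 31460

31460


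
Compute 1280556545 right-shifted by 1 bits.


0b1001100010100111011111000000001 >> 1 = 0b100110001010011101111100000000 = 640278272

640278272


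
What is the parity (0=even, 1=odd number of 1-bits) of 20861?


0b101000101111101 has 9 ones => parity 1

1


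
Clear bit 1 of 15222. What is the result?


15222 & ~(1 << 1) = 15220

15220


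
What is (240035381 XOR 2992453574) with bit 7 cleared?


Step 1: 240035381 ^ 2992453574 = 3155399155
Step 2: 3155399155 & ~(1 << 7) = 3155399027

3155399027


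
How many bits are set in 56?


0b111000 has 3 set bits

3


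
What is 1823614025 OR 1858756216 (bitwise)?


0b1101100101100100010010001001001 | 0b1101110110010100101111001111000 = 0b1101110111110100111111001111001 = 1861910137

1861910137


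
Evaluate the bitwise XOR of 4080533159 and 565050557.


0b11110011001101111111111010100111 ^ 0b100001101011011111110010111101 = 0b11010010100110100000001000011010 = 3533308442

3533308442


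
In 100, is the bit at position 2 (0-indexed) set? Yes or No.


0b1100100, bit 2 = 1. Yes

Yes


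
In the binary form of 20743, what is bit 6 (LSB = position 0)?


0b101000100000111, position 6 = 0

0


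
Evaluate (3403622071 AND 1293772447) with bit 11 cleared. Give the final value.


Step 1: 3403622071 & 1293772447 = 1209869975
Step 2: 1209869975 & ~(1 << 11) = 1209869975

1209869975


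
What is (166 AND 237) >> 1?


Step 1: 166 & 237 = 164
Step 2: 164 >> 1 = 82

82


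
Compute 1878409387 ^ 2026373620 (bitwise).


0b1101111111101100100000010101011 ^ 0b1111000110010000000000111110100 = 0b10111001111100100000101011111 = 389955935

389955935


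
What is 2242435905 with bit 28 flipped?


2242435905 ^ (1 << 28) = 2242435905 ^ 268435456 = 2510871361

2510871361


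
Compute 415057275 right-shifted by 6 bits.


0b11000101111010100010101111011 >> 6 = 0b11000101111010100010101 = 6485269

6485269


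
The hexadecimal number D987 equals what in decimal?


D987 hex = 55687 decimal

55687


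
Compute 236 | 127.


0b11101100 | 0b1111111 = 0b11111111 = 255

255


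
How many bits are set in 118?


0b1110110 has 5 set bits

5


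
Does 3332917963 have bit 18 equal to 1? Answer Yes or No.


0b11000110101010000100101011001011, bit 18 = 0. No

No


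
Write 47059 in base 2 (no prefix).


47059 = 1011011111010011 in binary

1011011111010011


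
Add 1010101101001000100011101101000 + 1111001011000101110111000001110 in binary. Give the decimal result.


1010101101001000100011101101000 + 1111001011000101110111000001110 = 11001111000001110011010101110110 = 3473356150

3473356150


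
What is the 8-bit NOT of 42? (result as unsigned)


~0b101010 = 0b11010101 = 213 (8-bit unsigned)

213


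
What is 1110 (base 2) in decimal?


1110 in decimal = 14

14


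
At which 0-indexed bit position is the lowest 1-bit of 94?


0b1011110. Lowest set bit at position 1

1


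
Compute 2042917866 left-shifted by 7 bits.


0b1111001110001000111001111101010 << 7 = 0b11110011100010001110011111010100000000 = 261493486848

261493486848


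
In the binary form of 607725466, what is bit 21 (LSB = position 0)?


0b100100001110010010011110011010, position 21 = 1

1


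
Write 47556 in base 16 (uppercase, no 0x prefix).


47556 = B9C4 hex

B9C4


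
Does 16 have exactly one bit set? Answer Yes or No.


0b10000. Only one bit set => Yes

Yes


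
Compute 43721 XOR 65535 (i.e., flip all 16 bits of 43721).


43721 ^ 65535 = 21814

21814


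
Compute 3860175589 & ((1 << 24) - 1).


3860175589 & 16777215 = 1415909

1415909


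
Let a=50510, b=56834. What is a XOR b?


50510 ^ 56834 = 6988

6988


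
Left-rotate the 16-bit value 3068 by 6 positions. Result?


Rotate 0b101111111100 left by 6 (16-bit) = 0b1111111100000010 = 65282

65282


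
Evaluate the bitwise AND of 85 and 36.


0b1010101 & 0b100100 = 0b100 = 4

4


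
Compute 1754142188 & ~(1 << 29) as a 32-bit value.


1754142188 & ~(1 << 29) = 1217271276

1217271276


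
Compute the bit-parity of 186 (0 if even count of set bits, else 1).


0b10111010 has 5 ones => parity 1

1


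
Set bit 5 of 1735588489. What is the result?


1735588489 | (1 << 5) = 1735588489 | 32 = 1735588521

1735588521


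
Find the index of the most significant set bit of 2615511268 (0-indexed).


0b10011011111001011000100011100100. Highest set bit at position 31

31


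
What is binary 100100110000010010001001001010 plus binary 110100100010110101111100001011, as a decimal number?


100100110000010010001001001010 + 110100100010110101111100001011 = 1011001010011001000000101010101 = 1498186069

1498186069


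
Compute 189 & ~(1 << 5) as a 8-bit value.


189 & ~(1 << 5) = 157

157


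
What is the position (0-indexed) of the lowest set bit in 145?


0b10010001. Lowest set bit at position 0

0


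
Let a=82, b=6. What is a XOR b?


82 ^ 6 = 84

84


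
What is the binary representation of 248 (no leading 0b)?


248 = 11111000 in binary

11111000


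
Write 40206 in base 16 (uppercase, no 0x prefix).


40206 = 9D0E hex

9D0E


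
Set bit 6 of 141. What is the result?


141 | (1 << 6) = 141 | 64 = 205

205


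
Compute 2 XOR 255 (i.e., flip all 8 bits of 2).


2 ^ 255 = 253

253


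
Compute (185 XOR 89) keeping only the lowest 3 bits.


Step 1: 185 ^ 89 = 224
Step 2: 224 & 7 = 0

0


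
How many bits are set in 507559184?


0b11110010000001011110100010000 has 12 set bits

12


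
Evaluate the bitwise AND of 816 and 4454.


0b1100110000 & 0b1000101100110 = 0b100100000 = 288

288


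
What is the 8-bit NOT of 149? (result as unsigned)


~0b10010101 = 0b1101010 = 106 (8-bit unsigned)

106


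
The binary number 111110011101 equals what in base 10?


111110011101 in decimal = 3997

3997


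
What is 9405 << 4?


0b10010010111101 << 4 = 0b100100101111010000 = 150480

150480


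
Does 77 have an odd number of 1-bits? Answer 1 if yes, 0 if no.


0b1001101 has 4 ones => parity 0

0


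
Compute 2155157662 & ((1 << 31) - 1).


2155157662 & 2147483647 = 7674014

7674014


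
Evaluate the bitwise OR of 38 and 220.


0b100110 | 0b11011100 = 0b11111110 = 254

254


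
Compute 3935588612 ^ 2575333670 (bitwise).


0b11101010100101000101000100000100 ^ 0b10011001100000000111100100100110 = 0b1110011000101000010100000100010 = 1930700834

1930700834


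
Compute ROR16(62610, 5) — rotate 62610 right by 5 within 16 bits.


Rotate 0b1111010010010010 right by 5 (16-bit) = 0b1001011110100100 = 38820

38820


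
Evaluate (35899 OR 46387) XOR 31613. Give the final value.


Step 1: 35899 | 46387 = 48443
Step 2: 48443 ^ 31613 = 50758

50758


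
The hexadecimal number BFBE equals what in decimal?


BFBE hex = 49086 decimal

49086


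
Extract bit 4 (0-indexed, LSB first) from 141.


0b10001101, position 4 = 0

0


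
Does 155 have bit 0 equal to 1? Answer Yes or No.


0b10011011, bit 0 = 1. Yes

Yes


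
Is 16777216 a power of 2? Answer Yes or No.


0b1000000000000000000000000. Only one bit set => Yes

Yes


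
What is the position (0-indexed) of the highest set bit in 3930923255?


0b11101010010011010010000011110111. Highest set bit at position 31

31


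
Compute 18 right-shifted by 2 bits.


0b10010 >> 2 = 0b100 = 4

4


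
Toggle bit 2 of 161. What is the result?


161 ^ (1 << 2) = 161 ^ 4 = 165

165


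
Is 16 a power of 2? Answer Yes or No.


0b10000. Only one bit set => Yes

Yes


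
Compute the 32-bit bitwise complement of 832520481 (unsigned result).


~0b110001100111110100000100100001 = 0b11001110011000001011111011011110 = 3462446814 (32-bit unsigned)

3462446814


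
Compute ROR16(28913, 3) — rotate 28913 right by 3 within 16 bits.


Rotate 0b111000011110001 right by 3 (16-bit) = 0b10111000011110 = 11806

11806


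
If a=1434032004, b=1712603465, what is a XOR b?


1434032004 ^ 1712603465 = 862836429

862836429


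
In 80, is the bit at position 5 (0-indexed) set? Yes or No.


0b1010000, bit 5 = 0. No

No


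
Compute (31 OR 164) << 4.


Step 1: 31 | 164 = 191
Step 2: 191 << 4 = 3056

3056


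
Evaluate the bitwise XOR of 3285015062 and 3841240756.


0b11000011110011010101101000010110 ^ 0b11100100111101001010111010110100 = 0b100111001110011111010010100010 = 658109602

658109602


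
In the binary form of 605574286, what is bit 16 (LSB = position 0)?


0b100100000110000101010010001110, position 16 = 0

0


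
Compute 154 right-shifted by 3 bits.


0b10011010 >> 3 = 0b10011 = 19

19


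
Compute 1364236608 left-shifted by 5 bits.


0b1010001010100001001100101000000 << 5 = 0b101000101010000100110010100000000000 = 43655571456

43655571456


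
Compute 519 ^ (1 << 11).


519 ^ (1 << 11) = 519 ^ 2048 = 2567

2567


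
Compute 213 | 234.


0b11010101 | 0b11101010 = 0b11111111 = 255

255


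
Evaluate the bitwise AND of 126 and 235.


0b1111110 & 0b11101011 = 0b1101010 = 106

106


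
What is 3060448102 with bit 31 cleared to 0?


3060448102 & ~(1 << 31) = 912964454

912964454


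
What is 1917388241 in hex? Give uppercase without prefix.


1917388241 = 724905D1 hex

724905D1


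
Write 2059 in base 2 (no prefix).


2059 = 100000001011 in binary

100000001011


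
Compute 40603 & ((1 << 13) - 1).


40603 & 8191 = 7835

7835


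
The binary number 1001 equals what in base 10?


1001 in decimal = 9

9


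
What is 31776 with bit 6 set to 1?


31776 | (1 << 6) = 31776 | 64 = 31840

31840


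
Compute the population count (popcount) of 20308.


0b100111101010100 has 8 set bits

8


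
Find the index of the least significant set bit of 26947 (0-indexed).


0b110100101000011. Lowest set bit at position 0

0


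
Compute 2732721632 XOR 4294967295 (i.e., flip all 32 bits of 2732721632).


2732721632 ^ 4294967295 = 1562245663

1562245663


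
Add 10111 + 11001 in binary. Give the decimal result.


10111 + 11001 = 110000 = 48

48


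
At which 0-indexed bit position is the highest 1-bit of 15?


0b1111. Highest set bit at position 3

3


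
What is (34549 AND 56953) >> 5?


Step 1: 34549 & 56953 = 34417
Step 2: 34417 >> 5 = 1075

1075


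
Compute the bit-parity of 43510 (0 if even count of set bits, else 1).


0b1010100111110110 has 10 ones => parity 0

0


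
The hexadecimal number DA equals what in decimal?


DA hex = 218 decimal

218


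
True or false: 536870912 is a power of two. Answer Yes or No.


0b100000000000000000000000000000. Only one bit set => Yes

Yes


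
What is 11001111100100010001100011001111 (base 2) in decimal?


11001111100100010001100011001111 in decimal = 3482392783

3482392783


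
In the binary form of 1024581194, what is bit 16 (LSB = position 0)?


0b111101000100011101111001001010, position 16 = 1

1


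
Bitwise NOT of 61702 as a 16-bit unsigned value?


~0b1111000100000110 = 0b111011111001 = 3833 (16-bit unsigned)

3833


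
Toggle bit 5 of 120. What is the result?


120 ^ (1 << 5) = 120 ^ 32 = 88

88


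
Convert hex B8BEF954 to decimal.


B8BEF954 hex = 3099523412 decimal

3099523412


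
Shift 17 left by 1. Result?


0b10001 << 1 = 0b100010 = 34

34


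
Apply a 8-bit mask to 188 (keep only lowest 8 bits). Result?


188 & 255 = 188

188


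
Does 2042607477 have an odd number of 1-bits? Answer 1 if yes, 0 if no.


0b1111001101111111011011101110101 has 23 ones => parity 1

1


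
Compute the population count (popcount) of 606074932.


0b100100000111111111100000110100 has 15 set bits

15


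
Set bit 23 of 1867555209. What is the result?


1867555209 | (1 << 23) = 1867555209 | 8388608 = 1875943817

1875943817


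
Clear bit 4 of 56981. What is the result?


56981 & ~(1 << 4) = 56965

56965


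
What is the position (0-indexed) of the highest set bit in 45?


0b101101. Highest set bit at position 5

5


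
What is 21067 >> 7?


0b101001001001011 >> 7 = 0b10100100 = 164

164


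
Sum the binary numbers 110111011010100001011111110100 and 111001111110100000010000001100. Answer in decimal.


110111011010100001011111110100 + 111001111110100000010000001100 = 1110001011001000001110000000000 = 1902386176

1902386176


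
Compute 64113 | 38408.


0b1111101001110001 | 0b1001011000001000 = 0b1111111001111001 = 65145

65145


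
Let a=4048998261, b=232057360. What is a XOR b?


4048998261 ^ 232057360 = 4236387685

4236387685


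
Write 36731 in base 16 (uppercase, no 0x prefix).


36731 = 8F7B hex

8F7B


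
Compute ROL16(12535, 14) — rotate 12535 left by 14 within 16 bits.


Rotate 0b11000011110111 left by 14 (16-bit) = 0b1100110000111101 = 52285

52285


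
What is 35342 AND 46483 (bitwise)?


0b1000101000001110 & 0b1011010110010011 = 0b1000000000000010 = 32770

32770


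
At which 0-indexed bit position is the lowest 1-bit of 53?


0b110101. Lowest set bit at position 0

0


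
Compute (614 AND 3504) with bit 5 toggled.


Step 1: 614 & 3504 = 32
Step 2: 32 ^ (1 << 5) = 32 ^ 32 = 0

0


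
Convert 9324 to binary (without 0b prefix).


9324 = 10010001101100 in binary

10010001101100


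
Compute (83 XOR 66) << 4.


Step 1: 83 ^ 66 = 17
Step 2: 17 << 4 = 272

272


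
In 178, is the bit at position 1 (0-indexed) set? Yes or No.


0b10110010, bit 1 = 1. Yes

Yes


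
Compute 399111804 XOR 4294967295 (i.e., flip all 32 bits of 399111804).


399111804 ^ 4294967295 = 3895855491

3895855491


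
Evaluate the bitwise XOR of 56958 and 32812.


0b1101111001111110 ^ 0b1000000000101100 = 0b101111001010010 = 24146

24146


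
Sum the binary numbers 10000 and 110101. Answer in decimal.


10000 + 110101 = 1000101 = 69

69


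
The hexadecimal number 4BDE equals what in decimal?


4BDE hex = 19422 decimal

19422


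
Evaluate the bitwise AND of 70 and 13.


0b1000110 & 0b1101 = 0b100 = 4

4


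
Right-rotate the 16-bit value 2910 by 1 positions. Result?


Rotate 0b101101011110 right by 1 (16-bit) = 0b10110101111 = 1455

1455


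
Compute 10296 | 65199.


0b10100000111000 | 0b1111111010101111 = 0b1111111010111111 = 65215

65215


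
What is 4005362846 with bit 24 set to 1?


4005362846 | (1 << 24) = 4005362846 | 16777216 = 4022140062

4022140062


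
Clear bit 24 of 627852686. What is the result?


627852686 & ~(1 << 24) = 611075470

611075470


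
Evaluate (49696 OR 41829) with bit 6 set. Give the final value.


Step 1: 49696 | 41829 = 58213
Step 2: 58213 | (1 << 6) = 58213 | 64 = 58213

58213


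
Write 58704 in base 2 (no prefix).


58704 = 1110010101010000 in binary

1110010101010000


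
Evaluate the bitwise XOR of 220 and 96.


0b11011100 ^ 0b1100000 = 0b10111100 = 188

188


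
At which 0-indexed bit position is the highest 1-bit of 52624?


0b1100110110010000. Highest set bit at position 15

15


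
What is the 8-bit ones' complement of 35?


35 ^ 255 = 220

220


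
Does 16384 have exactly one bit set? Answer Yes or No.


0b100000000000000. Only one bit set => Yes

Yes


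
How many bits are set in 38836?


0b1001011110110100 has 9 set bits

9


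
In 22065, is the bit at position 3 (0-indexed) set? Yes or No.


0b101011000110001, bit 3 = 0. No

No


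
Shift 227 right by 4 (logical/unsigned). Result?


0b11100011 >> 4 = 0b1110 = 14

14


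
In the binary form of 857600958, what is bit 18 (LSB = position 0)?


0b110011000111011111001110111110, position 18 = 1

1


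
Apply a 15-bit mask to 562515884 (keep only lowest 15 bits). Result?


562515884 & 32767 = 20396

20396


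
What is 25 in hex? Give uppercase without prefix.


25 = 19 hex

19


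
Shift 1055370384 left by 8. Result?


0b111110111001111010110010010000 << 8 = 0b11111011100111101011001001000000000000 = 270174818304

270174818304


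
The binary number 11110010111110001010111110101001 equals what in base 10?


11110010111110001010111110101001 in decimal = 4076384169

4076384169


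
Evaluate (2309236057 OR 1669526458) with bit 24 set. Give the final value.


Step 1: 2309236057 | 1669526458 = 3953588219
Step 2: 3953588219 | (1 << 24) = 3953588219 | 16777216 = 3953588219

3953588219
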